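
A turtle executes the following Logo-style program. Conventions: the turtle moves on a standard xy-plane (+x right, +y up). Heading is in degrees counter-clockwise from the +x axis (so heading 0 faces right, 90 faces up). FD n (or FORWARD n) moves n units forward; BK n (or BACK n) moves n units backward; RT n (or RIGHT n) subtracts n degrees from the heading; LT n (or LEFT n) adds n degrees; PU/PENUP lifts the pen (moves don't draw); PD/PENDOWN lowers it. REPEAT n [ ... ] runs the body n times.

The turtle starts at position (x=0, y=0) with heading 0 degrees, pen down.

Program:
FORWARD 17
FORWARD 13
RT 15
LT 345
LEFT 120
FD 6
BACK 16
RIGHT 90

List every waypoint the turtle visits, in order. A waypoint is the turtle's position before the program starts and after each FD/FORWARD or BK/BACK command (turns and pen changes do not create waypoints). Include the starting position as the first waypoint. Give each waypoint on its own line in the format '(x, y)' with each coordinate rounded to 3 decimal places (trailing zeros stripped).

Answer: (0, 0)
(17, 0)
(30, 0)
(30, 6)
(30, -10)

Derivation:
Executing turtle program step by step:
Start: pos=(0,0), heading=0, pen down
FD 17: (0,0) -> (17,0) [heading=0, draw]
FD 13: (17,0) -> (30,0) [heading=0, draw]
RT 15: heading 0 -> 345
LT 345: heading 345 -> 330
LT 120: heading 330 -> 90
FD 6: (30,0) -> (30,6) [heading=90, draw]
BK 16: (30,6) -> (30,-10) [heading=90, draw]
RT 90: heading 90 -> 0
Final: pos=(30,-10), heading=0, 4 segment(s) drawn
Waypoints (5 total):
(0, 0)
(17, 0)
(30, 0)
(30, 6)
(30, -10)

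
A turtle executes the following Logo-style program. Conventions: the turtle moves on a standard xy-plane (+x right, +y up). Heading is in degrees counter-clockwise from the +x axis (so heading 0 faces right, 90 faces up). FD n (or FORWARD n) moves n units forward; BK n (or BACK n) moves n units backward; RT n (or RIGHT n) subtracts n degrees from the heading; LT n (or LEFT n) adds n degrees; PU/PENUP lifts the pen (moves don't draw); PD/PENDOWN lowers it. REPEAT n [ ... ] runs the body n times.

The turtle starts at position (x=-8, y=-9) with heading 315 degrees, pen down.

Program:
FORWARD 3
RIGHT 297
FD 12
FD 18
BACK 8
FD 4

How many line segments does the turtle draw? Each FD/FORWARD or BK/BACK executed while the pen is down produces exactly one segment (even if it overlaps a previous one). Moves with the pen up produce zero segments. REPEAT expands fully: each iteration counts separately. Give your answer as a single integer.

Answer: 5

Derivation:
Executing turtle program step by step:
Start: pos=(-8,-9), heading=315, pen down
FD 3: (-8,-9) -> (-5.879,-11.121) [heading=315, draw]
RT 297: heading 315 -> 18
FD 12: (-5.879,-11.121) -> (5.534,-7.413) [heading=18, draw]
FD 18: (5.534,-7.413) -> (22.653,-1.851) [heading=18, draw]
BK 8: (22.653,-1.851) -> (15.045,-4.323) [heading=18, draw]
FD 4: (15.045,-4.323) -> (18.849,-3.087) [heading=18, draw]
Final: pos=(18.849,-3.087), heading=18, 5 segment(s) drawn
Segments drawn: 5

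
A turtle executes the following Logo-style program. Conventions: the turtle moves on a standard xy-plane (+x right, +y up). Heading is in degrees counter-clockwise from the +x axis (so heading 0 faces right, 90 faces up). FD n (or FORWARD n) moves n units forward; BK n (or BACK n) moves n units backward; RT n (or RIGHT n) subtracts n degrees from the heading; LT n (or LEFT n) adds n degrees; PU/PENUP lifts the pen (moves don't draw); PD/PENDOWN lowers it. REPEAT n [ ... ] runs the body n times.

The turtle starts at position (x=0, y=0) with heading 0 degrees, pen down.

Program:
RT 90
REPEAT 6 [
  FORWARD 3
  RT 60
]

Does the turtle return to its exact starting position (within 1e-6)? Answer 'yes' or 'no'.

Answer: yes

Derivation:
Executing turtle program step by step:
Start: pos=(0,0), heading=0, pen down
RT 90: heading 0 -> 270
REPEAT 6 [
  -- iteration 1/6 --
  FD 3: (0,0) -> (0,-3) [heading=270, draw]
  RT 60: heading 270 -> 210
  -- iteration 2/6 --
  FD 3: (0,-3) -> (-2.598,-4.5) [heading=210, draw]
  RT 60: heading 210 -> 150
  -- iteration 3/6 --
  FD 3: (-2.598,-4.5) -> (-5.196,-3) [heading=150, draw]
  RT 60: heading 150 -> 90
  -- iteration 4/6 --
  FD 3: (-5.196,-3) -> (-5.196,0) [heading=90, draw]
  RT 60: heading 90 -> 30
  -- iteration 5/6 --
  FD 3: (-5.196,0) -> (-2.598,1.5) [heading=30, draw]
  RT 60: heading 30 -> 330
  -- iteration 6/6 --
  FD 3: (-2.598,1.5) -> (0,0) [heading=330, draw]
  RT 60: heading 330 -> 270
]
Final: pos=(0,0), heading=270, 6 segment(s) drawn

Start position: (0, 0)
Final position: (0, 0)
Distance = 0; < 1e-6 -> CLOSED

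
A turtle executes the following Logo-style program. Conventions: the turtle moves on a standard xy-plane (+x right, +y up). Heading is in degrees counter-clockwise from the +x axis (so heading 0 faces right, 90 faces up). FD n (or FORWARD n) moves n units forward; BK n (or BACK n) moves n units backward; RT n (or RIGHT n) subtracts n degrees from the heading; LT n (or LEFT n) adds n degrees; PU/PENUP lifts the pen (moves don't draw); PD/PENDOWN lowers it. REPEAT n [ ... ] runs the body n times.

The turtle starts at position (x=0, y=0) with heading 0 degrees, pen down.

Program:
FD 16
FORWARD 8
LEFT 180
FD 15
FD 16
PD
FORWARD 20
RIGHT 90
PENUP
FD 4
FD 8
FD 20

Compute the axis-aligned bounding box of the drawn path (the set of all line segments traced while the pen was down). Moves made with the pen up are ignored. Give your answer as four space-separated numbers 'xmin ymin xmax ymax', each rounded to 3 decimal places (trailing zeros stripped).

Executing turtle program step by step:
Start: pos=(0,0), heading=0, pen down
FD 16: (0,0) -> (16,0) [heading=0, draw]
FD 8: (16,0) -> (24,0) [heading=0, draw]
LT 180: heading 0 -> 180
FD 15: (24,0) -> (9,0) [heading=180, draw]
FD 16: (9,0) -> (-7,0) [heading=180, draw]
PD: pen down
FD 20: (-7,0) -> (-27,0) [heading=180, draw]
RT 90: heading 180 -> 90
PU: pen up
FD 4: (-27,0) -> (-27,4) [heading=90, move]
FD 8: (-27,4) -> (-27,12) [heading=90, move]
FD 20: (-27,12) -> (-27,32) [heading=90, move]
Final: pos=(-27,32), heading=90, 5 segment(s) drawn

Segment endpoints: x in {-27, -7, 0, 9, 16, 24}, y in {0, 0, 0, 0}
xmin=-27, ymin=0, xmax=24, ymax=0

Answer: -27 0 24 0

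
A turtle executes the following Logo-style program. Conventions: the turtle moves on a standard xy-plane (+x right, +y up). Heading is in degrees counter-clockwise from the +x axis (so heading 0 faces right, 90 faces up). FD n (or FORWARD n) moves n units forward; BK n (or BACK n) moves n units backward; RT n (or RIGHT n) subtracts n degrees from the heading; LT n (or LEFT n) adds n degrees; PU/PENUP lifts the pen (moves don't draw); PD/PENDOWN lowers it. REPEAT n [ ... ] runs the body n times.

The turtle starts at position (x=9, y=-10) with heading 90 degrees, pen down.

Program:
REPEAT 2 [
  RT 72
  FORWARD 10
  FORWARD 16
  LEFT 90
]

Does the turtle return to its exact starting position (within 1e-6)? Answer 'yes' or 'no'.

Answer: no

Derivation:
Executing turtle program step by step:
Start: pos=(9,-10), heading=90, pen down
REPEAT 2 [
  -- iteration 1/2 --
  RT 72: heading 90 -> 18
  FD 10: (9,-10) -> (18.511,-6.91) [heading=18, draw]
  FD 16: (18.511,-6.91) -> (33.727,-1.966) [heading=18, draw]
  LT 90: heading 18 -> 108
  -- iteration 2/2 --
  RT 72: heading 108 -> 36
  FD 10: (33.727,-1.966) -> (41.818,3.912) [heading=36, draw]
  FD 16: (41.818,3.912) -> (54.762,13.317) [heading=36, draw]
  LT 90: heading 36 -> 126
]
Final: pos=(54.762,13.317), heading=126, 4 segment(s) drawn

Start position: (9, -10)
Final position: (54.762, 13.317)
Distance = 51.36; >= 1e-6 -> NOT closed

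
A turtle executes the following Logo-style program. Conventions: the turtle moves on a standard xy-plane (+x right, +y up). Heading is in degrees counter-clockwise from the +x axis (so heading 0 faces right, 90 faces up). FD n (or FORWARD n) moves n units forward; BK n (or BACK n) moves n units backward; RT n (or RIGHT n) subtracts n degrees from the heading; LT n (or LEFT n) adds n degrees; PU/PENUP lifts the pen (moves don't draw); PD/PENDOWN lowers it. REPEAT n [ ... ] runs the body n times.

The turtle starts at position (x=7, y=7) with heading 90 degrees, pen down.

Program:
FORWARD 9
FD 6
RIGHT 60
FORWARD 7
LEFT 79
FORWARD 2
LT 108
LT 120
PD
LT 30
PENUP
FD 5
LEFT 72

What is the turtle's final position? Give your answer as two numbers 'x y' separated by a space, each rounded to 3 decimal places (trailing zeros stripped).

Answer: 17.374 28

Derivation:
Executing turtle program step by step:
Start: pos=(7,7), heading=90, pen down
FD 9: (7,7) -> (7,16) [heading=90, draw]
FD 6: (7,16) -> (7,22) [heading=90, draw]
RT 60: heading 90 -> 30
FD 7: (7,22) -> (13.062,25.5) [heading=30, draw]
LT 79: heading 30 -> 109
FD 2: (13.062,25.5) -> (12.411,27.391) [heading=109, draw]
LT 108: heading 109 -> 217
LT 120: heading 217 -> 337
PD: pen down
LT 30: heading 337 -> 7
PU: pen up
FD 5: (12.411,27.391) -> (17.374,28) [heading=7, move]
LT 72: heading 7 -> 79
Final: pos=(17.374,28), heading=79, 4 segment(s) drawn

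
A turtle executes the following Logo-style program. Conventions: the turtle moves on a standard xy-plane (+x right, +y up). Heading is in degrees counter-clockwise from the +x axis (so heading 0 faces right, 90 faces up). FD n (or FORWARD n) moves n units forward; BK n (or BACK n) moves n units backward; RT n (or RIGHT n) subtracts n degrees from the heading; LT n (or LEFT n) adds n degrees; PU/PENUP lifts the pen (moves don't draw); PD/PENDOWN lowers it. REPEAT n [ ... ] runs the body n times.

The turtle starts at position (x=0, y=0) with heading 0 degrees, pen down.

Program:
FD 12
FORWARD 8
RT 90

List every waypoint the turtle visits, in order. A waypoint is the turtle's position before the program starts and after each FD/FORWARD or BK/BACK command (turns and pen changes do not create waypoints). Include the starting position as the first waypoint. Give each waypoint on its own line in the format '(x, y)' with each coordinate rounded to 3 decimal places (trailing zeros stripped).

Answer: (0, 0)
(12, 0)
(20, 0)

Derivation:
Executing turtle program step by step:
Start: pos=(0,0), heading=0, pen down
FD 12: (0,0) -> (12,0) [heading=0, draw]
FD 8: (12,0) -> (20,0) [heading=0, draw]
RT 90: heading 0 -> 270
Final: pos=(20,0), heading=270, 2 segment(s) drawn
Waypoints (3 total):
(0, 0)
(12, 0)
(20, 0)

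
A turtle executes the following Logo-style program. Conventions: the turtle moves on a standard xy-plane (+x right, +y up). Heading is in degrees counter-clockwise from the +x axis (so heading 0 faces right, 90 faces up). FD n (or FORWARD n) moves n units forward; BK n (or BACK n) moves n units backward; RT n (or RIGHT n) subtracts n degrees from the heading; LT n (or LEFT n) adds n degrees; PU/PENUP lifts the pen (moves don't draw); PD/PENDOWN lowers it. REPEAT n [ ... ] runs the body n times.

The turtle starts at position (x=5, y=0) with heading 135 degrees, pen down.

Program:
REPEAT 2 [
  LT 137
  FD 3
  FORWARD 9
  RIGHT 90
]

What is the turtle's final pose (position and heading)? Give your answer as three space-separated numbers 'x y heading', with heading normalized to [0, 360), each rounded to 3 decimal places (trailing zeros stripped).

Executing turtle program step by step:
Start: pos=(5,0), heading=135, pen down
REPEAT 2 [
  -- iteration 1/2 --
  LT 137: heading 135 -> 272
  FD 3: (5,0) -> (5.105,-2.998) [heading=272, draw]
  FD 9: (5.105,-2.998) -> (5.419,-11.993) [heading=272, draw]
  RT 90: heading 272 -> 182
  -- iteration 2/2 --
  LT 137: heading 182 -> 319
  FD 3: (5.419,-11.993) -> (7.683,-13.961) [heading=319, draw]
  FD 9: (7.683,-13.961) -> (14.475,-19.865) [heading=319, draw]
  RT 90: heading 319 -> 229
]
Final: pos=(14.475,-19.865), heading=229, 4 segment(s) drawn

Answer: 14.475 -19.865 229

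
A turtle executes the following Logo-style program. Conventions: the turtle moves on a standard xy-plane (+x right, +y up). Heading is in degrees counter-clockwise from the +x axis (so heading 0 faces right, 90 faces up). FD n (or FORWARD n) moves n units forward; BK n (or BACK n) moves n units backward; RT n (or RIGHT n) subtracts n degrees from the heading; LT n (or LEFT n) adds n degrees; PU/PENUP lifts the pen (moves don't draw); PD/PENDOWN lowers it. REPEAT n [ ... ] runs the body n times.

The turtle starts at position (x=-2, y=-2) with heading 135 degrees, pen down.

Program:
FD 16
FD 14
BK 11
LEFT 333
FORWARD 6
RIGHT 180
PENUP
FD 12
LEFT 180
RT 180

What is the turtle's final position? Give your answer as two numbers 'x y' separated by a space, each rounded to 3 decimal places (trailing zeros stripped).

Executing turtle program step by step:
Start: pos=(-2,-2), heading=135, pen down
FD 16: (-2,-2) -> (-13.314,9.314) [heading=135, draw]
FD 14: (-13.314,9.314) -> (-23.213,19.213) [heading=135, draw]
BK 11: (-23.213,19.213) -> (-15.435,11.435) [heading=135, draw]
LT 333: heading 135 -> 108
FD 6: (-15.435,11.435) -> (-17.289,17.141) [heading=108, draw]
RT 180: heading 108 -> 288
PU: pen up
FD 12: (-17.289,17.141) -> (-13.581,5.729) [heading=288, move]
LT 180: heading 288 -> 108
RT 180: heading 108 -> 288
Final: pos=(-13.581,5.729), heading=288, 4 segment(s) drawn

Answer: -13.581 5.729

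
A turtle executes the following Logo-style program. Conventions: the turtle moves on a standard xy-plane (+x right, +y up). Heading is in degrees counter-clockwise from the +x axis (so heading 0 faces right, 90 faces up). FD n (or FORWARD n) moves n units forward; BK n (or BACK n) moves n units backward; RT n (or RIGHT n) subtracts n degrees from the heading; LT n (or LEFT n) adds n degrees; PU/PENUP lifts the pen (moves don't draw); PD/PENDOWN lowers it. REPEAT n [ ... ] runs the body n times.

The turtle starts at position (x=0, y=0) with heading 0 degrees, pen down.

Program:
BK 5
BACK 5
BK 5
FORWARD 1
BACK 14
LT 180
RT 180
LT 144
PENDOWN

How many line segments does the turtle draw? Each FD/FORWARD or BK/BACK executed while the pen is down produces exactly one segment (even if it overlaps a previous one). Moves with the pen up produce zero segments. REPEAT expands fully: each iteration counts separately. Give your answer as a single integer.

Answer: 5

Derivation:
Executing turtle program step by step:
Start: pos=(0,0), heading=0, pen down
BK 5: (0,0) -> (-5,0) [heading=0, draw]
BK 5: (-5,0) -> (-10,0) [heading=0, draw]
BK 5: (-10,0) -> (-15,0) [heading=0, draw]
FD 1: (-15,0) -> (-14,0) [heading=0, draw]
BK 14: (-14,0) -> (-28,0) [heading=0, draw]
LT 180: heading 0 -> 180
RT 180: heading 180 -> 0
LT 144: heading 0 -> 144
PD: pen down
Final: pos=(-28,0), heading=144, 5 segment(s) drawn
Segments drawn: 5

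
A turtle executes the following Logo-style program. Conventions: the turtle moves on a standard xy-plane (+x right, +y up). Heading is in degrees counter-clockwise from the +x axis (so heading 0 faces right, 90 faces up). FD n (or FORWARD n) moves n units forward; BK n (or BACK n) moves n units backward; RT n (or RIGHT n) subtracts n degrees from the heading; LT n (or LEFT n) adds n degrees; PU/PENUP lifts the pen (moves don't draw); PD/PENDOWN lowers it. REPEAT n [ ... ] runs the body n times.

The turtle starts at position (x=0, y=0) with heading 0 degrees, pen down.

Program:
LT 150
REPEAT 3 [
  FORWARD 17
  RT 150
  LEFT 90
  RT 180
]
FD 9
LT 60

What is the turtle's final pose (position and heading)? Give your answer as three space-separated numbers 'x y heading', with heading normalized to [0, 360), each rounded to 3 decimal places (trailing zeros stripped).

Executing turtle program step by step:
Start: pos=(0,0), heading=0, pen down
LT 150: heading 0 -> 150
REPEAT 3 [
  -- iteration 1/3 --
  FD 17: (0,0) -> (-14.722,8.5) [heading=150, draw]
  RT 150: heading 150 -> 0
  LT 90: heading 0 -> 90
  RT 180: heading 90 -> 270
  -- iteration 2/3 --
  FD 17: (-14.722,8.5) -> (-14.722,-8.5) [heading=270, draw]
  RT 150: heading 270 -> 120
  LT 90: heading 120 -> 210
  RT 180: heading 210 -> 30
  -- iteration 3/3 --
  FD 17: (-14.722,-8.5) -> (0,0) [heading=30, draw]
  RT 150: heading 30 -> 240
  LT 90: heading 240 -> 330
  RT 180: heading 330 -> 150
]
FD 9: (0,0) -> (-7.794,4.5) [heading=150, draw]
LT 60: heading 150 -> 210
Final: pos=(-7.794,4.5), heading=210, 4 segment(s) drawn

Answer: -7.794 4.5 210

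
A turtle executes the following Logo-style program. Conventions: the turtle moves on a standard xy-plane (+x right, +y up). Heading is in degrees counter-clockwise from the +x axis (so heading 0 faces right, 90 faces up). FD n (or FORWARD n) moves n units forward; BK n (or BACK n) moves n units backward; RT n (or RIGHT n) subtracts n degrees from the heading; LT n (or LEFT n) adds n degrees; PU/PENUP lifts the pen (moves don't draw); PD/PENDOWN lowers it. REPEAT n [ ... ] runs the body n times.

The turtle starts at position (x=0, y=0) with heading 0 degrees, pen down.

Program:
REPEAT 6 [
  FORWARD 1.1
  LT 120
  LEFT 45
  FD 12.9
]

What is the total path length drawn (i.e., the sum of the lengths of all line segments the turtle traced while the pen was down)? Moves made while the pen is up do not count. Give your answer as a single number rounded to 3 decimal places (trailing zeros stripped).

Answer: 84

Derivation:
Executing turtle program step by step:
Start: pos=(0,0), heading=0, pen down
REPEAT 6 [
  -- iteration 1/6 --
  FD 1.1: (0,0) -> (1.1,0) [heading=0, draw]
  LT 120: heading 0 -> 120
  LT 45: heading 120 -> 165
  FD 12.9: (1.1,0) -> (-11.36,3.339) [heading=165, draw]
  -- iteration 2/6 --
  FD 1.1: (-11.36,3.339) -> (-12.423,3.623) [heading=165, draw]
  LT 120: heading 165 -> 285
  LT 45: heading 285 -> 330
  FD 12.9: (-12.423,3.623) -> (-1.251,-2.827) [heading=330, draw]
  -- iteration 3/6 --
  FD 1.1: (-1.251,-2.827) -> (-0.299,-3.377) [heading=330, draw]
  LT 120: heading 330 -> 90
  LT 45: heading 90 -> 135
  FD 12.9: (-0.299,-3.377) -> (-9.42,5.745) [heading=135, draw]
  -- iteration 4/6 --
  FD 1.1: (-9.42,5.745) -> (-10.198,6.523) [heading=135, draw]
  LT 120: heading 135 -> 255
  LT 45: heading 255 -> 300
  FD 12.9: (-10.198,6.523) -> (-3.748,-4.649) [heading=300, draw]
  -- iteration 5/6 --
  FD 1.1: (-3.748,-4.649) -> (-3.198,-5.601) [heading=300, draw]
  LT 120: heading 300 -> 60
  LT 45: heading 60 -> 105
  FD 12.9: (-3.198,-5.601) -> (-6.537,6.859) [heading=105, draw]
  -- iteration 6/6 --
  FD 1.1: (-6.537,6.859) -> (-6.822,7.922) [heading=105, draw]
  LT 120: heading 105 -> 225
  LT 45: heading 225 -> 270
  FD 12.9: (-6.822,7.922) -> (-6.822,-4.978) [heading=270, draw]
]
Final: pos=(-6.822,-4.978), heading=270, 12 segment(s) drawn

Segment lengths:
  seg 1: (0,0) -> (1.1,0), length = 1.1
  seg 2: (1.1,0) -> (-11.36,3.339), length = 12.9
  seg 3: (-11.36,3.339) -> (-12.423,3.623), length = 1.1
  seg 4: (-12.423,3.623) -> (-1.251,-2.827), length = 12.9
  seg 5: (-1.251,-2.827) -> (-0.299,-3.377), length = 1.1
  seg 6: (-0.299,-3.377) -> (-9.42,5.745), length = 12.9
  seg 7: (-9.42,5.745) -> (-10.198,6.523), length = 1.1
  seg 8: (-10.198,6.523) -> (-3.748,-4.649), length = 12.9
  seg 9: (-3.748,-4.649) -> (-3.198,-5.601), length = 1.1
  seg 10: (-3.198,-5.601) -> (-6.537,6.859), length = 12.9
  seg 11: (-6.537,6.859) -> (-6.822,7.922), length = 1.1
  seg 12: (-6.822,7.922) -> (-6.822,-4.978), length = 12.9
Total = 84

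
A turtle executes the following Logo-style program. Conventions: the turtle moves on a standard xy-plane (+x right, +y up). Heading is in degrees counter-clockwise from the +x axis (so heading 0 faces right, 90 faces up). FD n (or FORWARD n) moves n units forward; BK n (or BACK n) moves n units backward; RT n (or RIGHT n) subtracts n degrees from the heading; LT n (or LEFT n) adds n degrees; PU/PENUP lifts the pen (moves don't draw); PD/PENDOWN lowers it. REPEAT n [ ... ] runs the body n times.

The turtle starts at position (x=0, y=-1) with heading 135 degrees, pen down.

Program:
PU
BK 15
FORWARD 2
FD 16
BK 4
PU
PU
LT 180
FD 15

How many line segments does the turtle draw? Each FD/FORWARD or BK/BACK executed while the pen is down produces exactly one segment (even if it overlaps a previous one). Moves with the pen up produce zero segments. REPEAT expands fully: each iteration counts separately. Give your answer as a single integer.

Answer: 0

Derivation:
Executing turtle program step by step:
Start: pos=(0,-1), heading=135, pen down
PU: pen up
BK 15: (0,-1) -> (10.607,-11.607) [heading=135, move]
FD 2: (10.607,-11.607) -> (9.192,-10.192) [heading=135, move]
FD 16: (9.192,-10.192) -> (-2.121,1.121) [heading=135, move]
BK 4: (-2.121,1.121) -> (0.707,-1.707) [heading=135, move]
PU: pen up
PU: pen up
LT 180: heading 135 -> 315
FD 15: (0.707,-1.707) -> (11.314,-12.314) [heading=315, move]
Final: pos=(11.314,-12.314), heading=315, 0 segment(s) drawn
Segments drawn: 0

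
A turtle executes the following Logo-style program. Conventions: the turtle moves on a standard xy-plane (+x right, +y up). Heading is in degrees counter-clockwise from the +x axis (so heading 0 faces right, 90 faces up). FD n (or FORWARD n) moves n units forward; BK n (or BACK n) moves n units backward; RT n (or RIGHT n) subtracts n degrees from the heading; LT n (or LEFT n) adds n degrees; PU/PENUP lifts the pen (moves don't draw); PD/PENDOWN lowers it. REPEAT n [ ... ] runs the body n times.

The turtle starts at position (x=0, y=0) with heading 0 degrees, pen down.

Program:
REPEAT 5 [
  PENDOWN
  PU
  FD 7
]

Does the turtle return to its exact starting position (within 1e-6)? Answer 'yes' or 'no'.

Executing turtle program step by step:
Start: pos=(0,0), heading=0, pen down
REPEAT 5 [
  -- iteration 1/5 --
  PD: pen down
  PU: pen up
  FD 7: (0,0) -> (7,0) [heading=0, move]
  -- iteration 2/5 --
  PD: pen down
  PU: pen up
  FD 7: (7,0) -> (14,0) [heading=0, move]
  -- iteration 3/5 --
  PD: pen down
  PU: pen up
  FD 7: (14,0) -> (21,0) [heading=0, move]
  -- iteration 4/5 --
  PD: pen down
  PU: pen up
  FD 7: (21,0) -> (28,0) [heading=0, move]
  -- iteration 5/5 --
  PD: pen down
  PU: pen up
  FD 7: (28,0) -> (35,0) [heading=0, move]
]
Final: pos=(35,0), heading=0, 0 segment(s) drawn

Start position: (0, 0)
Final position: (35, 0)
Distance = 35; >= 1e-6 -> NOT closed

Answer: no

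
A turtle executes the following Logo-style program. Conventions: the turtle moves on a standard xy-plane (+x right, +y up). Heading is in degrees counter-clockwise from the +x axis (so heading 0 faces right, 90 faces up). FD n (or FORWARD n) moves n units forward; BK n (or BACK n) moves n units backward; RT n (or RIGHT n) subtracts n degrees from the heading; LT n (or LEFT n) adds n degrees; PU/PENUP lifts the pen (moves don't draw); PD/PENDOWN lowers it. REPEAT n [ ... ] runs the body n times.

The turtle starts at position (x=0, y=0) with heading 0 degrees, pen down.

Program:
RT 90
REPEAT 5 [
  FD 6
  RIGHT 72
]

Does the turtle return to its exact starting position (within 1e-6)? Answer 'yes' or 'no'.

Answer: yes

Derivation:
Executing turtle program step by step:
Start: pos=(0,0), heading=0, pen down
RT 90: heading 0 -> 270
REPEAT 5 [
  -- iteration 1/5 --
  FD 6: (0,0) -> (0,-6) [heading=270, draw]
  RT 72: heading 270 -> 198
  -- iteration 2/5 --
  FD 6: (0,-6) -> (-5.706,-7.854) [heading=198, draw]
  RT 72: heading 198 -> 126
  -- iteration 3/5 --
  FD 6: (-5.706,-7.854) -> (-9.233,-3) [heading=126, draw]
  RT 72: heading 126 -> 54
  -- iteration 4/5 --
  FD 6: (-9.233,-3) -> (-5.706,1.854) [heading=54, draw]
  RT 72: heading 54 -> 342
  -- iteration 5/5 --
  FD 6: (-5.706,1.854) -> (0,0) [heading=342, draw]
  RT 72: heading 342 -> 270
]
Final: pos=(0,0), heading=270, 5 segment(s) drawn

Start position: (0, 0)
Final position: (0, 0)
Distance = 0; < 1e-6 -> CLOSED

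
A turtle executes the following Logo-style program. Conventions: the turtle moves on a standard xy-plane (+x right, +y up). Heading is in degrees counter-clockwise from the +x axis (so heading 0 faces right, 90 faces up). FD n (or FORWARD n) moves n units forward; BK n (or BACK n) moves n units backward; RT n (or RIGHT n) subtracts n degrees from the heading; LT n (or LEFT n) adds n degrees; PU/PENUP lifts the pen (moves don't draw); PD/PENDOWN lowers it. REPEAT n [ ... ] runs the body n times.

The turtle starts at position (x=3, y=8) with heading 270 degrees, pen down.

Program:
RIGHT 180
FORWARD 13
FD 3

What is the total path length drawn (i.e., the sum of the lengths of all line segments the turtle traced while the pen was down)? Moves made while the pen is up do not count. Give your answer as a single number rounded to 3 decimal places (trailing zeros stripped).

Answer: 16

Derivation:
Executing turtle program step by step:
Start: pos=(3,8), heading=270, pen down
RT 180: heading 270 -> 90
FD 13: (3,8) -> (3,21) [heading=90, draw]
FD 3: (3,21) -> (3,24) [heading=90, draw]
Final: pos=(3,24), heading=90, 2 segment(s) drawn

Segment lengths:
  seg 1: (3,8) -> (3,21), length = 13
  seg 2: (3,21) -> (3,24), length = 3
Total = 16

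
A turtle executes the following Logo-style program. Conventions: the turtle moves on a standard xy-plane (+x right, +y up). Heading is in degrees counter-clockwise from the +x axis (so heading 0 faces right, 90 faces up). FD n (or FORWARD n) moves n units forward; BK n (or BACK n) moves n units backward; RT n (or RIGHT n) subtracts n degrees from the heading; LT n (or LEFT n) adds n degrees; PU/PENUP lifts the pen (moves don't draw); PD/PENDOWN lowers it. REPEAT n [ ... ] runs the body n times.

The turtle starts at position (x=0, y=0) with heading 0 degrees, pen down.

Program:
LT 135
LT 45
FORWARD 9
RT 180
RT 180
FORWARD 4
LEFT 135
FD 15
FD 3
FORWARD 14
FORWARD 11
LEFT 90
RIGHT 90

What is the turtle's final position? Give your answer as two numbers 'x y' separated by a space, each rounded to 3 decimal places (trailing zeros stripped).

Answer: 17.406 -30.406

Derivation:
Executing turtle program step by step:
Start: pos=(0,0), heading=0, pen down
LT 135: heading 0 -> 135
LT 45: heading 135 -> 180
FD 9: (0,0) -> (-9,0) [heading=180, draw]
RT 180: heading 180 -> 0
RT 180: heading 0 -> 180
FD 4: (-9,0) -> (-13,0) [heading=180, draw]
LT 135: heading 180 -> 315
FD 15: (-13,0) -> (-2.393,-10.607) [heading=315, draw]
FD 3: (-2.393,-10.607) -> (-0.272,-12.728) [heading=315, draw]
FD 14: (-0.272,-12.728) -> (9.627,-22.627) [heading=315, draw]
FD 11: (9.627,-22.627) -> (17.406,-30.406) [heading=315, draw]
LT 90: heading 315 -> 45
RT 90: heading 45 -> 315
Final: pos=(17.406,-30.406), heading=315, 6 segment(s) drawn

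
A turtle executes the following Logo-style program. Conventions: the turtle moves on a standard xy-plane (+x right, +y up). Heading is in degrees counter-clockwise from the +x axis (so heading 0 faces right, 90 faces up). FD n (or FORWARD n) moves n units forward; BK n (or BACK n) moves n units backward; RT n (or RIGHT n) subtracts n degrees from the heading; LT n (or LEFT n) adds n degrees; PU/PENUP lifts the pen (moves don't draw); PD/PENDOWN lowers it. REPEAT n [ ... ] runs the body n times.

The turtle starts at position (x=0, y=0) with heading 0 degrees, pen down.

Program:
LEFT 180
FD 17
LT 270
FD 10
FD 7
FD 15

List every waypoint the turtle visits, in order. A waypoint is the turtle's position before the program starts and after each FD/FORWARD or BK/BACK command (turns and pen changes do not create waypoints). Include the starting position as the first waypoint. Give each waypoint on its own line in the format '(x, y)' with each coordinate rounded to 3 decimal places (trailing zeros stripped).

Answer: (0, 0)
(-17, 0)
(-17, 10)
(-17, 17)
(-17, 32)

Derivation:
Executing turtle program step by step:
Start: pos=(0,0), heading=0, pen down
LT 180: heading 0 -> 180
FD 17: (0,0) -> (-17,0) [heading=180, draw]
LT 270: heading 180 -> 90
FD 10: (-17,0) -> (-17,10) [heading=90, draw]
FD 7: (-17,10) -> (-17,17) [heading=90, draw]
FD 15: (-17,17) -> (-17,32) [heading=90, draw]
Final: pos=(-17,32), heading=90, 4 segment(s) drawn
Waypoints (5 total):
(0, 0)
(-17, 0)
(-17, 10)
(-17, 17)
(-17, 32)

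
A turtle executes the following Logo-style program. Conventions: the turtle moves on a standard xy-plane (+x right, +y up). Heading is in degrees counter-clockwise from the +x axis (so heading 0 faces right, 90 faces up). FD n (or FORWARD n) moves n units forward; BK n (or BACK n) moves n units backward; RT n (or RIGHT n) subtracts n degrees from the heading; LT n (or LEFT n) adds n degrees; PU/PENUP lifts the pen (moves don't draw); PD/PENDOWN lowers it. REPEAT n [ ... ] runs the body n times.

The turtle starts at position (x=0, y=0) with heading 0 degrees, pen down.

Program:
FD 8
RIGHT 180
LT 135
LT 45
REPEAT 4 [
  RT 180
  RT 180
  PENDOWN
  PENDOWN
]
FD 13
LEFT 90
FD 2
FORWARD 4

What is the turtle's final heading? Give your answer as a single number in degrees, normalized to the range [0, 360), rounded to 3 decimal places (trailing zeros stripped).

Answer: 90

Derivation:
Executing turtle program step by step:
Start: pos=(0,0), heading=0, pen down
FD 8: (0,0) -> (8,0) [heading=0, draw]
RT 180: heading 0 -> 180
LT 135: heading 180 -> 315
LT 45: heading 315 -> 0
REPEAT 4 [
  -- iteration 1/4 --
  RT 180: heading 0 -> 180
  RT 180: heading 180 -> 0
  PD: pen down
  PD: pen down
  -- iteration 2/4 --
  RT 180: heading 0 -> 180
  RT 180: heading 180 -> 0
  PD: pen down
  PD: pen down
  -- iteration 3/4 --
  RT 180: heading 0 -> 180
  RT 180: heading 180 -> 0
  PD: pen down
  PD: pen down
  -- iteration 4/4 --
  RT 180: heading 0 -> 180
  RT 180: heading 180 -> 0
  PD: pen down
  PD: pen down
]
FD 13: (8,0) -> (21,0) [heading=0, draw]
LT 90: heading 0 -> 90
FD 2: (21,0) -> (21,2) [heading=90, draw]
FD 4: (21,2) -> (21,6) [heading=90, draw]
Final: pos=(21,6), heading=90, 4 segment(s) drawn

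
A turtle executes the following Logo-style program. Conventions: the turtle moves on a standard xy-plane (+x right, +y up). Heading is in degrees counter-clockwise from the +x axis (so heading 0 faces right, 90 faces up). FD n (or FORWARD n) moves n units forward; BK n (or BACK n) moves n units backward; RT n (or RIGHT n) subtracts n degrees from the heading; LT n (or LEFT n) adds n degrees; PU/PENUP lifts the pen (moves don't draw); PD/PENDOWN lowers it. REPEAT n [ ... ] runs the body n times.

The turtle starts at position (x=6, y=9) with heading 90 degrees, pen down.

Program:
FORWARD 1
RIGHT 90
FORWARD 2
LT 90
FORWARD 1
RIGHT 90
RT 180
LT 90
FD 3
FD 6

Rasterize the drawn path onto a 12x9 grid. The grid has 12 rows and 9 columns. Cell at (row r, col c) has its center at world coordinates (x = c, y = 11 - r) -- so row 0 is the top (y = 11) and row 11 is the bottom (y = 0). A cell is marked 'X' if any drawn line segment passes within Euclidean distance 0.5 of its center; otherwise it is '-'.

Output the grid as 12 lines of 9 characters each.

Answer: --------X
------XXX
------X-X
--------X
--------X
--------X
--------X
--------X
--------X
--------X
---------
---------

Derivation:
Segment 0: (6,9) -> (6,10)
Segment 1: (6,10) -> (8,10)
Segment 2: (8,10) -> (8,11)
Segment 3: (8,11) -> (8,8)
Segment 4: (8,8) -> (8,2)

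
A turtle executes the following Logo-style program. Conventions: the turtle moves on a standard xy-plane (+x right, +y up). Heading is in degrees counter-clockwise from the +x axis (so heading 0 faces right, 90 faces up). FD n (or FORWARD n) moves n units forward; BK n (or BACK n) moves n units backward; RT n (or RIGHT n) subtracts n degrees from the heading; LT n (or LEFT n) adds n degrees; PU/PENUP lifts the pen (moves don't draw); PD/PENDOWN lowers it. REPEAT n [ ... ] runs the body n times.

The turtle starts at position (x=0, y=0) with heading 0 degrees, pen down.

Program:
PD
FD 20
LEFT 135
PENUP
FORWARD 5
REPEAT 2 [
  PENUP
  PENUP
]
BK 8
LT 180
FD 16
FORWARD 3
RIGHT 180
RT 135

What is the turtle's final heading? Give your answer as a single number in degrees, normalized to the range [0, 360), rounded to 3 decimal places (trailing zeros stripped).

Answer: 0

Derivation:
Executing turtle program step by step:
Start: pos=(0,0), heading=0, pen down
PD: pen down
FD 20: (0,0) -> (20,0) [heading=0, draw]
LT 135: heading 0 -> 135
PU: pen up
FD 5: (20,0) -> (16.464,3.536) [heading=135, move]
REPEAT 2 [
  -- iteration 1/2 --
  PU: pen up
  PU: pen up
  -- iteration 2/2 --
  PU: pen up
  PU: pen up
]
BK 8: (16.464,3.536) -> (22.121,-2.121) [heading=135, move]
LT 180: heading 135 -> 315
FD 16: (22.121,-2.121) -> (33.435,-13.435) [heading=315, move]
FD 3: (33.435,-13.435) -> (35.556,-15.556) [heading=315, move]
RT 180: heading 315 -> 135
RT 135: heading 135 -> 0
Final: pos=(35.556,-15.556), heading=0, 1 segment(s) drawn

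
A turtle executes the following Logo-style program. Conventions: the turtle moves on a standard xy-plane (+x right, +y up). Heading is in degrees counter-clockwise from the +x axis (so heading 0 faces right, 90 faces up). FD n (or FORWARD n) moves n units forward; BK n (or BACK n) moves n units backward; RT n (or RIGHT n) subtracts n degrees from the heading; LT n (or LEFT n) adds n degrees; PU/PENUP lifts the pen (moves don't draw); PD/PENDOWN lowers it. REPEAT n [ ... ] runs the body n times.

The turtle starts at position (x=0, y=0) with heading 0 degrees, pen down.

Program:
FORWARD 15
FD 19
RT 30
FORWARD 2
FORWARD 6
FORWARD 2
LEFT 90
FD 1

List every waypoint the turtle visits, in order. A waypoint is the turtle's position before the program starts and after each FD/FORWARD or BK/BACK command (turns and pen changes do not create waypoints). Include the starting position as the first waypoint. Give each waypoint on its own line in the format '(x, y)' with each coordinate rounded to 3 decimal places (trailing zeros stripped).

Executing turtle program step by step:
Start: pos=(0,0), heading=0, pen down
FD 15: (0,0) -> (15,0) [heading=0, draw]
FD 19: (15,0) -> (34,0) [heading=0, draw]
RT 30: heading 0 -> 330
FD 2: (34,0) -> (35.732,-1) [heading=330, draw]
FD 6: (35.732,-1) -> (40.928,-4) [heading=330, draw]
FD 2: (40.928,-4) -> (42.66,-5) [heading=330, draw]
LT 90: heading 330 -> 60
FD 1: (42.66,-5) -> (43.16,-4.134) [heading=60, draw]
Final: pos=(43.16,-4.134), heading=60, 6 segment(s) drawn
Waypoints (7 total):
(0, 0)
(15, 0)
(34, 0)
(35.732, -1)
(40.928, -4)
(42.66, -5)
(43.16, -4.134)

Answer: (0, 0)
(15, 0)
(34, 0)
(35.732, -1)
(40.928, -4)
(42.66, -5)
(43.16, -4.134)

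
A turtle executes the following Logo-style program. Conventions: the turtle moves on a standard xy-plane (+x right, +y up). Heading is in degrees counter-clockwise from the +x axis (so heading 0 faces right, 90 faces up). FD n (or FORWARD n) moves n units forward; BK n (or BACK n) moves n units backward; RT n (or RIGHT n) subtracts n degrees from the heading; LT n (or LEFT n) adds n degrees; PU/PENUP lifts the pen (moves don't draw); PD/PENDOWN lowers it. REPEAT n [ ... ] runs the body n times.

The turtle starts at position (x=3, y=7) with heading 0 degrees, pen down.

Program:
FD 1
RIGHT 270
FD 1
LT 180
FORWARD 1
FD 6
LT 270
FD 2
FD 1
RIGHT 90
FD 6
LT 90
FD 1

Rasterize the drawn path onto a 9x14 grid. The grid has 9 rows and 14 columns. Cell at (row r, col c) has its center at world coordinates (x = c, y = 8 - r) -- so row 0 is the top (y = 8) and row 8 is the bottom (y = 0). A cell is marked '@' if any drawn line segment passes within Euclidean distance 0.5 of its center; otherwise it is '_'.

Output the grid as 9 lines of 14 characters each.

Answer: ____@_________
@@_@@_________
_@__@_________
_@__@_________
_@__@_________
_@__@_________
_@__@_________
_@@@@_________
______________

Derivation:
Segment 0: (3,7) -> (4,7)
Segment 1: (4,7) -> (4,8)
Segment 2: (4,8) -> (4,7)
Segment 3: (4,7) -> (4,1)
Segment 4: (4,1) -> (2,1)
Segment 5: (2,1) -> (1,1)
Segment 6: (1,1) -> (1,7)
Segment 7: (1,7) -> (0,7)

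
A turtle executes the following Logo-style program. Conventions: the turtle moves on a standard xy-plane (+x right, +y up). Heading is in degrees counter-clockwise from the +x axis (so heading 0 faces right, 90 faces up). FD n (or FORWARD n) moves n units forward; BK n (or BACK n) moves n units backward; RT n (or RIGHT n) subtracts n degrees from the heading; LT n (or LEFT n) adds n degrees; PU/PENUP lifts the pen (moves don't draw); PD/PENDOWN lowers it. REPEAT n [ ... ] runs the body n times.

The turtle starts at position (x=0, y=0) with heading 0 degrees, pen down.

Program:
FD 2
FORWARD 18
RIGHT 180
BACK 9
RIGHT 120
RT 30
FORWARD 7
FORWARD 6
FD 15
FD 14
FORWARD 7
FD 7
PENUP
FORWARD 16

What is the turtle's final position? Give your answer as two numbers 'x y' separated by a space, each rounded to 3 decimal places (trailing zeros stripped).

Executing turtle program step by step:
Start: pos=(0,0), heading=0, pen down
FD 2: (0,0) -> (2,0) [heading=0, draw]
FD 18: (2,0) -> (20,0) [heading=0, draw]
RT 180: heading 0 -> 180
BK 9: (20,0) -> (29,0) [heading=180, draw]
RT 120: heading 180 -> 60
RT 30: heading 60 -> 30
FD 7: (29,0) -> (35.062,3.5) [heading=30, draw]
FD 6: (35.062,3.5) -> (40.258,6.5) [heading=30, draw]
FD 15: (40.258,6.5) -> (53.249,14) [heading=30, draw]
FD 14: (53.249,14) -> (65.373,21) [heading=30, draw]
FD 7: (65.373,21) -> (71.435,24.5) [heading=30, draw]
FD 7: (71.435,24.5) -> (77.497,28) [heading=30, draw]
PU: pen up
FD 16: (77.497,28) -> (91.354,36) [heading=30, move]
Final: pos=(91.354,36), heading=30, 9 segment(s) drawn

Answer: 91.354 36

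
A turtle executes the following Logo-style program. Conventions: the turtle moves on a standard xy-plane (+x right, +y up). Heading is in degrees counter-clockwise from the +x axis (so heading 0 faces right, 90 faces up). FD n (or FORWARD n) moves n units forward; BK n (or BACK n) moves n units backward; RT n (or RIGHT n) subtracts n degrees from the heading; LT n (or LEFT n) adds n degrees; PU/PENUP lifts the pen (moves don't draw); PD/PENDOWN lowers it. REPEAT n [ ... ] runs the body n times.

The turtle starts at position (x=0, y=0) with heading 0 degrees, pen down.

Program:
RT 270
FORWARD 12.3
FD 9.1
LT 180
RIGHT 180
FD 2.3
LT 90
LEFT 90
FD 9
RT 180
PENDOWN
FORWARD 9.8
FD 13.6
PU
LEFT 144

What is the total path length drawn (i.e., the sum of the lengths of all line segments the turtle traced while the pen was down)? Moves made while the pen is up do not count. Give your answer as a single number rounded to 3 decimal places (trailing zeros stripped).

Executing turtle program step by step:
Start: pos=(0,0), heading=0, pen down
RT 270: heading 0 -> 90
FD 12.3: (0,0) -> (0,12.3) [heading=90, draw]
FD 9.1: (0,12.3) -> (0,21.4) [heading=90, draw]
LT 180: heading 90 -> 270
RT 180: heading 270 -> 90
FD 2.3: (0,21.4) -> (0,23.7) [heading=90, draw]
LT 90: heading 90 -> 180
LT 90: heading 180 -> 270
FD 9: (0,23.7) -> (0,14.7) [heading=270, draw]
RT 180: heading 270 -> 90
PD: pen down
FD 9.8: (0,14.7) -> (0,24.5) [heading=90, draw]
FD 13.6: (0,24.5) -> (0,38.1) [heading=90, draw]
PU: pen up
LT 144: heading 90 -> 234
Final: pos=(0,38.1), heading=234, 6 segment(s) drawn

Segment lengths:
  seg 1: (0,0) -> (0,12.3), length = 12.3
  seg 2: (0,12.3) -> (0,21.4), length = 9.1
  seg 3: (0,21.4) -> (0,23.7), length = 2.3
  seg 4: (0,23.7) -> (0,14.7), length = 9
  seg 5: (0,14.7) -> (0,24.5), length = 9.8
  seg 6: (0,24.5) -> (0,38.1), length = 13.6
Total = 56.1

Answer: 56.1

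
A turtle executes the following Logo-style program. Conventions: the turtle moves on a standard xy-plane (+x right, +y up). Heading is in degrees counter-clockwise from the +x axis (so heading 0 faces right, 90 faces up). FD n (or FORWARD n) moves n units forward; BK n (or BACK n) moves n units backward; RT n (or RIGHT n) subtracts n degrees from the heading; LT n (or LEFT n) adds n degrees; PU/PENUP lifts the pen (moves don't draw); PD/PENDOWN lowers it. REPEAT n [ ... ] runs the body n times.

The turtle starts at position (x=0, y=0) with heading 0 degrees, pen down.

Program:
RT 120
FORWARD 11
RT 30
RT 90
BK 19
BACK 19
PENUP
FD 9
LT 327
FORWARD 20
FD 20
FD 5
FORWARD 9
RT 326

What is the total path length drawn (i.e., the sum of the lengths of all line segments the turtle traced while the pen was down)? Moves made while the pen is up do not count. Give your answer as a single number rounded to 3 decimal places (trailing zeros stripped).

Answer: 49

Derivation:
Executing turtle program step by step:
Start: pos=(0,0), heading=0, pen down
RT 120: heading 0 -> 240
FD 11: (0,0) -> (-5.5,-9.526) [heading=240, draw]
RT 30: heading 240 -> 210
RT 90: heading 210 -> 120
BK 19: (-5.5,-9.526) -> (4,-25.981) [heading=120, draw]
BK 19: (4,-25.981) -> (13.5,-42.435) [heading=120, draw]
PU: pen up
FD 9: (13.5,-42.435) -> (9,-34.641) [heading=120, move]
LT 327: heading 120 -> 87
FD 20: (9,-34.641) -> (10.047,-14.668) [heading=87, move]
FD 20: (10.047,-14.668) -> (11.093,5.304) [heading=87, move]
FD 5: (11.093,5.304) -> (11.355,10.297) [heading=87, move]
FD 9: (11.355,10.297) -> (11.826,19.285) [heading=87, move]
RT 326: heading 87 -> 121
Final: pos=(11.826,19.285), heading=121, 3 segment(s) drawn

Segment lengths:
  seg 1: (0,0) -> (-5.5,-9.526), length = 11
  seg 2: (-5.5,-9.526) -> (4,-25.981), length = 19
  seg 3: (4,-25.981) -> (13.5,-42.435), length = 19
Total = 49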